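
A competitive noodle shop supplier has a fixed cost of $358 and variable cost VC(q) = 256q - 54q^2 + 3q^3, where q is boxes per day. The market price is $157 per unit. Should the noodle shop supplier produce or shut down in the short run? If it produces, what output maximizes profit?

Strip out fixed cost: VC = 256q - 54q^2 + 3q^3. Then AVC = 256 - 54q + 3q^2 and MC = 256 - 108q + 9q^2.
AVC hits its minimum where MC = AVC, at q = 9, giving min AVC = 256 - 54·9 + 3·9^2 = $13.
Since P = $157 ≥ min AVC = $13, price covers variable cost and the firm should produce.
Solving P = MC: 99 - 108q + 9q^2 = 0 ⇒ q = 1 or 11. On the upward-sloping branch, q* = 11.
Check: AVC at q = 11 is $25 ≤ P, so revenue covers variable cost.
Profit = P·q − TC = 157·11 − 633 = $1094.

Produce at q = 11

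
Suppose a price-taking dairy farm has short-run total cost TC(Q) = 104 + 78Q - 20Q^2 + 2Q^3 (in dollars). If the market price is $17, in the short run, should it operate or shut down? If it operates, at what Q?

From TC, MC = TC'(Q) = 78 - 40Q + 6Q^2 and AVC = VC/Q = 78 - 20Q + 2Q^2.
The AVC parabola has its vertex at Q = 20/4 = 5, where AVC = 78 - 20·5 + 2·5^2 = $28.
With P < min AVC ($17 < $28), every unit sold adds to the loss.
Best response: produce nothing and absorb the $104 fixed cost.

Shut down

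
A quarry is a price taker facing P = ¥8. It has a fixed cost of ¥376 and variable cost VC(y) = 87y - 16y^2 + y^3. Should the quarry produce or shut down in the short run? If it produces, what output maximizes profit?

Shut down

Strip out fixed cost: VC = 87y - 16y^2 + y^3. Then AVC = 87 - 16y + y^2 and MC = 87 - 32y + 3y^2.
AVC hits its minimum where MC = AVC, at y = 8, giving min AVC = 87 - 16·8 + 8^2 = ¥23.
Since P = ¥8 < min AVC = ¥23, price fails to cover variable cost at any output.
The firm minimizes its loss by shutting down and losing only its fixed cost of ¥376.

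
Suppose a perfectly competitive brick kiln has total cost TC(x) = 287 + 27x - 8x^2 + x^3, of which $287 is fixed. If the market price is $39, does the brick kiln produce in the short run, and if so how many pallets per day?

Produce at x = 6

From TC, MC = TC'(x) = 27 - 16x + 3x^2 and AVC = VC/x = 27 - 8x + x^2.
AVC is minimized where dAVC/dx = -8 + 2x = 0, at x = 4; min AVC = 27 - 8·4 + 4^2 = $11.
P = $39 exceeds min AVC = $11, so the firm stays open.
Set P = MC: 39 = 27 - 16x + 3x^2 → -12 - 16x + 3x^2 = 0. The roots are x = -2/3 and x = 6; the profit-maximizing output is on the rising part of MC, so x* = 6.
Check: AVC at x = 6 is $15 ≤ P, so revenue covers variable cost.
Profit = P·x − TC = 39·6 − 377 = -$143, a loss, but smaller than the $287 fixed cost the firm would lose by shutting down.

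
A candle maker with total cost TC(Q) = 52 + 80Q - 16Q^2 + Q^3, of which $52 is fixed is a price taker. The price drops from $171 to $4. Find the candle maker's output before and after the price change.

Output falls from 13 to 0 (the firm shuts down)

AVC = 80 - 16Q + Q^2, minimized at Q = 8 where min AVC = $16. MC = 80 - 32Q + 3Q^2.
At P = $171 ≥ min AVC, set P = MC on the rising branch: Q = 13.
At P = $4 < min AVC = $16, price no longer covers variable cost at any output, so the firm shuts down: Q = 0.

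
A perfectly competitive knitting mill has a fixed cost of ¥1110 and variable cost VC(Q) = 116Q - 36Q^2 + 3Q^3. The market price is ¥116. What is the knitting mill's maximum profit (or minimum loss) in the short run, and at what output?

Profit = -¥342 at Q = 8

AVC = 116 - 36Q + 3Q^2; min AVC = ¥8 at Q = 6. Since P = ¥116 ≥ min AVC, the firm produces.
MC = 116 - 72Q + 9Q^2. Setting P = MC and taking the root on the rising branch gives Q* = 8.
TR = 116·8 = 928. TC = 1110 + 160 = 1270. Profit = 928 − 1270 = -¥342.
That loss of ¥342 beats the ¥1110 the firm would lose by shutting down; producing recovers ¥768 of fixed cost.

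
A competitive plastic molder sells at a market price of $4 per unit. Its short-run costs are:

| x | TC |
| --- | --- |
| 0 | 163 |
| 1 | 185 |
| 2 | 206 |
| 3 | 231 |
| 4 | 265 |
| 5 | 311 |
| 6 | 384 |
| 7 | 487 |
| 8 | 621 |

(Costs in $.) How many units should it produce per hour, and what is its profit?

x = 0 (shut down); profit = -$163

Profit at each row (π = 4x − TC): x=0: -163; x=1: -181; x=2: -198; x=3: -219; x=4: -249; x=5: -291; x=6: -360; x=7: -459; x=8: -589.
Profit is highest at x = 0. Equivalently, the lowest AVC in the table is 43/2 ≈ $21.50 at x = 2, and P = $4 falls below it — price never covers variable cost, so the firm shuts down and loses only its fixed cost.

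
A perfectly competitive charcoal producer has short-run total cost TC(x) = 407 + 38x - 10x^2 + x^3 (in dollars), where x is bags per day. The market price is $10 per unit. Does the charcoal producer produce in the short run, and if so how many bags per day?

Shut down

From TC, MC = TC'(x) = 38 - 20x + 3x^2 and AVC = VC/x = 38 - 10x + x^2.
The AVC parabola has its vertex at x = 10/2 = 5, where AVC = 38 - 10·5 + 5^2 = $13.
Since P = $10 < min AVC = $13, price fails to cover variable cost at any output.
The firm minimizes its loss by shutting down and losing only its fixed cost of $407.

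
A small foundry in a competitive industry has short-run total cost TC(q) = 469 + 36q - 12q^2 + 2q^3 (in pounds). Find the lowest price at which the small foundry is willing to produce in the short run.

£18 per unit

The firm shuts down when price falls below the minimum of average variable cost. AVC = VC/q = 36 - 12q + 2q^2.
dAVC/dq = -12 + 4q = 0 gives q = 3. min AVC = 36 - 12·3 + 2·3^2 = 18.
So the shutdown price is £18.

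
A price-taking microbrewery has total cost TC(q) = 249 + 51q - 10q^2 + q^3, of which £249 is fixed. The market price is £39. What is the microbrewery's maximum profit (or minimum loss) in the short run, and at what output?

Profit = -£177 at q = 6

AVC = 51 - 10q + q^2 has its minimum £26 at q = 5; price £39 clears that bar, so the firm operates.
With MC = 51 - 20q + 3q^2, P = MC on the upward-sloping part at q* = 6.
TR = 39·6 = 234. TC = 249 + 162 = 411. Profit = 234 − 411 = -£177.
Shutting down would mean losing the fixed cost of £249, so operating at a loss of £177 is better by £72.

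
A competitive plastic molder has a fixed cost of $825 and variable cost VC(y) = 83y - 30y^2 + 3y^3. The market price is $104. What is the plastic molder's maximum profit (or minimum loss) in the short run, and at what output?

AVC = 83 - 30y + 3y^2 has its minimum $8 at y = 5; price $104 clears that bar, so the firm operates.
MC = 83 - 60y + 9y^2. Setting P = MC and taking the root on the rising branch gives y* = 7.
TR = 104·7 = 728. TC = 825 + 140 = 965. Profit = 728 − 965 = -$237.
Shutting down would mean losing the fixed cost of $825, so operating at a loss of $237 is better by $588.

Profit = -$237 at y = 7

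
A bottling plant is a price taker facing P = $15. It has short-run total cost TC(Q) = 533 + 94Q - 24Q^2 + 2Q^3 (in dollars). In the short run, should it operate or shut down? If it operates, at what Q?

From TC, MC = TC'(Q) = 94 - 48Q + 6Q^2 and AVC = VC/Q = 94 - 24Q + 2Q^2.
The AVC parabola has its vertex at Q = 24/4 = 6, where AVC = 94 - 24·6 + 2·6^2 = $22.
With P < min AVC ($15 < $22), every unit sold adds to the loss.
Shutting down limits the loss to fixed cost, $533.

Shut down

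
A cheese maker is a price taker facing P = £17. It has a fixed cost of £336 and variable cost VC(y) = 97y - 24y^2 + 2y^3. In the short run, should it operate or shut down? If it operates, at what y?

Shut down

Strip out fixed cost: VC = 97y - 24y^2 + 2y^3. Then AVC = 97 - 24y + 2y^2 and MC = 97 - 48y + 6y^2.
The AVC parabola has its vertex at y = 24/4 = 6, where AVC = 97 - 24·6 + 2·6^2 = £25.
With P < min AVC (£17 < £25), every unit sold adds to the loss.
Best response: produce nothing and absorb the £336 fixed cost.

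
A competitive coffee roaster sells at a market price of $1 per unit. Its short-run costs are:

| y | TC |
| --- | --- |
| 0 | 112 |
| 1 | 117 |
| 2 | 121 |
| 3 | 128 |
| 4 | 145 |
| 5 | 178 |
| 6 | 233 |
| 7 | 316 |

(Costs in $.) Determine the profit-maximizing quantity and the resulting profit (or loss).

Tabulate TR − TC: y=0: -112; y=1: -116; y=2: -119; y=3: -125; y=4: -141; y=5: -173; y=6: -227; y=7: -309.
Profit is highest at y = 0. Equivalently, the lowest AVC in the table is 9/2 ≈ $4.50 at y = 2, and P = $1 falls below it — price never covers variable cost, so the firm shuts down and loses only its fixed cost.

y = 0 (shut down); profit = -$112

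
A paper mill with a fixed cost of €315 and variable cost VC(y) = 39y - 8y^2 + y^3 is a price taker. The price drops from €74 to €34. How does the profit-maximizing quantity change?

Output falls from 7 to 5

MC = 39 - 16y + 3y^2; the shutdown threshold is min AVC = €23 (at y = 4).
At P = €74 ≥ min AVC, set P = MC on the rising branch: y = 7.
At P = €34 ≥ min AVC, set P = MC: y = 5. The firm stays open but cuts output.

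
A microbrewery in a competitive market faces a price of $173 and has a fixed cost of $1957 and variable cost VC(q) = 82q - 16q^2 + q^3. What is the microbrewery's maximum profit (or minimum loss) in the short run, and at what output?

AVC = 82 - 16q + q^2; min AVC = $18 at q = 8. Since P = $173 ≥ min AVC, the firm produces.
MC = 82 - 32q + 3q^2. Setting P = MC and taking the root on the rising branch gives q* = 13.
TR = 173·13 = 2249. TC = 1957 + 559 = 2516. Profit = 2249 − 2516 = -$267.
That loss of $267 beats the $1957 the firm would lose by shutting down; producing recovers $1690 of fixed cost.

Profit = -$267 at q = 13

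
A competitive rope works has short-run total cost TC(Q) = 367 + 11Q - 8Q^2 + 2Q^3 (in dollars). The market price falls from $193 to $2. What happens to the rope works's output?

Output falls from 7 to 0 (the firm shuts down)

MC = 11 - 16Q + 6Q^2; the shutdown threshold is min AVC = $3 (at Q = 2).
At P = $193 ≥ min AVC, set P = MC on the rising branch: Q = 7.
At P = $2 < min AVC = $3, price no longer covers variable cost at any output, so the firm shuts down: Q = 0.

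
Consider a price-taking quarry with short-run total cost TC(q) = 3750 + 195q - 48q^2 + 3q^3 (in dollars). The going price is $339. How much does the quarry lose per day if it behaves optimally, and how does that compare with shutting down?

Profit = -$294 at q = 12

AVC = 195 - 48q + 3q^2 has its minimum $3 at q = 8; price $339 clears that bar, so the firm operates.
With MC = 195 - 96q + 9q^2, P = MC on the upward-sloping part at q* = 12.
TR = 339·12 = 4068. TC = 3750 + 612 = 4362. Profit = 4068 − 4362 = -$294.
That loss of $294 beats the $3750 the firm would lose by shutting down; producing recovers $3456 of fixed cost.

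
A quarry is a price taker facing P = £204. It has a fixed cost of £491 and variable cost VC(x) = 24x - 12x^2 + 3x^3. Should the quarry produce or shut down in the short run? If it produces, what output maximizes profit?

Strip out fixed cost: VC = 24x - 12x^2 + 3x^3. Then AVC = 24 - 12x + 3x^2 and MC = 24 - 24x + 9x^2.
The AVC parabola has its vertex at x = 12/6 = 2, where AVC = 24 - 12·2 + 3·2^2 = £12.
Because £204 ≥ £12, revenue can cover variable cost; the firm operates.
P = MC gives -180 - 24x + 9x^2 = 0, with roots -10/3 and 6. Take the larger (rising MC): x* = 6.
Check: AVC at x = 6 is £60 ≤ P, so revenue covers variable cost.
Profit = P·x − TC = 204·6 − 851 = £373.

Produce at x = 6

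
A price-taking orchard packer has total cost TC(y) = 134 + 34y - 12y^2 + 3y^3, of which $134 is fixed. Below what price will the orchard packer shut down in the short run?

$22 per unit

The firm shuts down when price falls below the minimum of average variable cost. AVC = VC/y = 34 - 12y + 3y^2.
dAVC/dy = -12 + 6y = 0 gives y = 2. min AVC = 34 - 12·2 + 3·2^2 = 22.
So the shutdown price is $22.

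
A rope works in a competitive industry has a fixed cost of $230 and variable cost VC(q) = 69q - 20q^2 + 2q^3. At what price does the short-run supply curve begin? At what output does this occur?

The firm shuts down when price falls below the minimum of average variable cost. AVC = VC/q = 69 - 20q + 2q^2.
At the minimum of AVC, MC = AVC. MC = 69 - 40q + 6q^2; setting MC = AVC gives 4q^2 - 20q = 0, so q = 5. min AVC = 19.
So the shutdown price is $19.

$19 per unit, at q = 5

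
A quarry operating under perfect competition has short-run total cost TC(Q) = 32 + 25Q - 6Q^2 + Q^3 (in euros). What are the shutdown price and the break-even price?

Shutdown price = €16; break-even price = €25

AVC = 25 - 6Q + Q^2; minimized at Q = 3, giving min AVC = €16. That is the shutdown price.
ATC = 32/Q + 25 - 6Q + Q^2. Setting dATC/dQ = −32/Q^2 − 6 + 2Q = 0 gives Q = 4 (since 2·4^3 − 6·4^2 = 32).
min ATC = 32/4 + 25 − 6·4 + 4^2 = €25. That is the break-even price.
For €16 ≤ P < €25 the firm produces at a loss; below €16 it shuts down.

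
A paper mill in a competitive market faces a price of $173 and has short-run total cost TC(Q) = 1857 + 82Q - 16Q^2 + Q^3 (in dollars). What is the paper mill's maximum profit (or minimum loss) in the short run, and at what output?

AVC = 82 - 16Q + Q^2 has its minimum $18 at Q = 8; price $173 clears that bar, so the firm operates.
With MC = 82 - 32Q + 3Q^2, P = MC on the upward-sloping part at Q* = 13.
TR = 173·13 = 2249. TC = 1857 + 559 = 2416. Profit = 2249 − 2416 = -$167.
That loss of $167 beats the $1857 the firm would lose by shutting down; producing recovers $1690 of fixed cost.

Profit = -$167 at Q = 13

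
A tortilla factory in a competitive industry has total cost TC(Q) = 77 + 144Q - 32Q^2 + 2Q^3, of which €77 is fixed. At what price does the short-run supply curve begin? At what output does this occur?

€16 per unit, at Q = 8

The shutdown price is the minimum of AVC. VC = 144Q - 32Q^2 + 2Q^3, so AVC = 144 - 32Q + 2Q^2.
At the minimum of AVC, MC = AVC. MC = 144 - 64Q + 6Q^2; setting MC = AVC gives 4Q^2 - 32Q = 0, so Q = 8. min AVC = 16.
For P < €16 the firm produces nothing.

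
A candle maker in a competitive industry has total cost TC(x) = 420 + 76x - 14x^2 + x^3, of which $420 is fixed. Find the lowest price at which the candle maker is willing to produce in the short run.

$27 per unit

The firm shuts down when price falls below the minimum of average variable cost. AVC = VC/x = 76 - 14x + x^2.
At the minimum of AVC, MC = AVC. MC = 76 - 28x + 3x^2; setting MC = AVC gives 2x^2 - 14x = 0, so x = 7. min AVC = 27.
For P < $27 the firm produces nothing.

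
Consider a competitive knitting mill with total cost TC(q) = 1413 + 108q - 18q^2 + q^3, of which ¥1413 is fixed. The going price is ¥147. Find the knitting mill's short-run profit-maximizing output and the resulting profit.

Profit = -¥61 at q = 13

AVC = 108 - 18q + q^2; min AVC = ¥27 at q = 9. Since P = ¥147 ≥ min AVC, the firm produces.
With MC = 108 - 36q + 3q^2, P = MC on the upward-sloping part at q* = 13.
TR = 147·13 = 1911. TC = 1413 + 559 = 1972. Profit = 1911 − 1972 = -¥61.
That loss of ¥61 beats the ¥1413 the firm would lose by shutting down; producing recovers ¥1352 of fixed cost.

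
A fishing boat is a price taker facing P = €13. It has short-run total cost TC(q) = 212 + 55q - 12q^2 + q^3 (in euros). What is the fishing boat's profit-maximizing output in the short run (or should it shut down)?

From TC, MC = TC'(q) = 55 - 24q + 3q^2 and AVC = VC/q = 55 - 12q + q^2.
AVC hits its minimum where MC = AVC, at q = 6, giving min AVC = 55 - 12·6 + 6^2 = €19.
P = €13 lies below min AVC = €19; no output level covers variable cost.
The firm minimizes its loss by shutting down and losing only its fixed cost of €212.

Shut down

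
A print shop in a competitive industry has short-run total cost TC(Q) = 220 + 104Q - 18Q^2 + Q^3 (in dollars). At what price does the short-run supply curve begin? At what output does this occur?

Short-run supply begins at min AVC. From VC = 104Q - 18Q^2 + Q^3, AVC = 104 - 18Q + Q^2.
At the minimum of AVC, MC = AVC. MC = 104 - 36Q + 3Q^2; setting MC = AVC gives 2Q^2 - 18Q = 0, so Q = 9. min AVC = 23.
For P < $23 the firm produces nothing.

$23 per unit, at Q = 9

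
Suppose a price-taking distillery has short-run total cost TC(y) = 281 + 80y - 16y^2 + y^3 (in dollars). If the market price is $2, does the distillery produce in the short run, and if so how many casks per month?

Shut down

Variable cost is VC = 80y - 16y^2 + y^3, so AVC = VC/y = 80 - 16y + y^2 and MC = dTC/dy = 80 - 32y + 3y^2.
AVC is minimized where dAVC/dy = -16 + 2y = 0, at y = 8; min AVC = 80 - 16·8 + 8^2 = $16.
P = $2 lies below min AVC = $16; no output level covers variable cost.
The firm minimizes its loss by shutting down and losing only its fixed cost of $281.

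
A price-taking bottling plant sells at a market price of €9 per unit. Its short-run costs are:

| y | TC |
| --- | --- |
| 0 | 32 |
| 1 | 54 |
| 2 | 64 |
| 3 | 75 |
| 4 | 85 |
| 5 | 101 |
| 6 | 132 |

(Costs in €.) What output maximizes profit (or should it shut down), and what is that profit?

Compute π = P·y − TC at each output: y=0: -32; y=1: -45; y=2: -46; y=3: -48; y=4: -49; y=5: -56; y=6: -78.
Profit is highest at y = 0. Equivalently, the lowest AVC in the table is 53/4 ≈ €13.25 at y = 4, and P = €9 falls below it — price never covers variable cost, so the firm shuts down and loses only its fixed cost.

y = 0 (shut down); profit = -€32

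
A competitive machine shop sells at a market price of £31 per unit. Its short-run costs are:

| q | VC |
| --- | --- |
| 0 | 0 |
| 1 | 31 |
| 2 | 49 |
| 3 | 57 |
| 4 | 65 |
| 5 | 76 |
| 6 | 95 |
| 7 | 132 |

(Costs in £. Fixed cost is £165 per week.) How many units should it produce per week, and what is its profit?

Compute π = P·q − TC at each output: q=0: -165; q=1: -165; q=2: -152; q=3: -129; q=4: -106; q=5: -86; q=6: -74; q=7: -80.
Profit is maximized at q = 6. AVC there is 95/6 = £15.83 ≤ P, so producing beats shutting down (which would give -£165).

q = 6; profit = -£74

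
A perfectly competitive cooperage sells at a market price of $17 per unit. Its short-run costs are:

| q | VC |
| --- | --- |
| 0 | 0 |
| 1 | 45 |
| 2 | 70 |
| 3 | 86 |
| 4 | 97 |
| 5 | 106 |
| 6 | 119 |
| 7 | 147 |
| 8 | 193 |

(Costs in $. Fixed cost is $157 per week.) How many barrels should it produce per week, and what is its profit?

q = 0 (shut down); profit = -$157

Profit at each row (π = 17q − TC): q=0: -157; q=1: -185; q=2: -193; q=3: -192; q=4: -186; q=5: -178; q=6: -174; q=7: -185; q=8: -214.
Profit is highest at q = 0. Equivalently, the lowest AVC in the table is 119/6 ≈ $19.83 at q = 6, and P = $17 falls below it — price never covers variable cost, so the firm shuts down and loses only its fixed cost.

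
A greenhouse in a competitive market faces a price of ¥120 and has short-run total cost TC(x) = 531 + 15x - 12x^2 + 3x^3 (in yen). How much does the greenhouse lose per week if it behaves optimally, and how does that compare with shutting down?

Profit = -¥81 at x = 5

AVC = 15 - 12x + 3x^2; min AVC = ¥3 at x = 2. Since P = ¥120 ≥ min AVC, the firm produces.
With MC = 15 - 24x + 9x^2, P = MC on the upward-sloping part at x* = 5.
TR = 120·5 = 600. TC = 531 + 150 = 681. Profit = 600 − 681 = -¥81.
That loss of ¥81 beats the ¥531 the firm would lose by shutting down; producing recovers ¥450 of fixed cost.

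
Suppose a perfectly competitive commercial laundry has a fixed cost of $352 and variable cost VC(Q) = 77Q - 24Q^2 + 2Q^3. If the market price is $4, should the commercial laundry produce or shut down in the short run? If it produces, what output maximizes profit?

From TC, MC = TC'(Q) = 77 - 48Q + 6Q^2 and AVC = VC/Q = 77 - 24Q + 2Q^2.
AVC is minimized where dAVC/dQ = -24 + 4Q = 0, at Q = 6; min AVC = 77 - 24·6 + 2·6^2 = $5.
With P < min AVC ($4 < $5), every unit sold adds to the loss.
Shutting down limits the loss to fixed cost, $352.

Shut down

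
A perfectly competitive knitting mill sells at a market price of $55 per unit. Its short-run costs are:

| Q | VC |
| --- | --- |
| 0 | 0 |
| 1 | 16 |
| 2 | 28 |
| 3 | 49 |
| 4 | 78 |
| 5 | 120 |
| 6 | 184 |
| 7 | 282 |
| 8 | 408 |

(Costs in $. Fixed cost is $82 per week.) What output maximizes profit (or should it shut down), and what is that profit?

Tabulate TR − TC: Q=0: -82; Q=1: -43; Q=2: 0; Q=3: 34; Q=4: 60; Q=5: 73; Q=6: 64; Q=7: 21; Q=8: -50.
Profit is maximized at Q = 5. AVC there is 120/5 = $24 ≤ P, so producing beats shutting down (which would give -$82).

Q = 5; profit = $73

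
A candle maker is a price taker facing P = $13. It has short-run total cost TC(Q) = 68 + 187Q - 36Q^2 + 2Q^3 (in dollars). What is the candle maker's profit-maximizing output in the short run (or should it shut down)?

Shut down

Variable cost is VC = 187Q - 36Q^2 + 2Q^3, so AVC = VC/Q = 187 - 36Q + 2Q^2 and MC = dTC/dQ = 187 - 72Q + 6Q^2.
AVC hits its minimum where MC = AVC, at Q = 9, giving min AVC = 187 - 36·9 + 2·9^2 = $25.
With P < min AVC ($13 < $25), every unit sold adds to the loss.
The firm minimizes its loss by shutting down and losing only its fixed cost of $68.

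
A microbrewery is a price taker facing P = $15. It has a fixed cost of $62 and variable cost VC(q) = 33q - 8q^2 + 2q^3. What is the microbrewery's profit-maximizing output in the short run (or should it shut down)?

Variable cost is VC = 33q - 8q^2 + 2q^3, so AVC = VC/q = 33 - 8q + 2q^2 and MC = dTC/dq = 33 - 16q + 6q^2.
The AVC parabola has its vertex at q = 8/4 = 2, where AVC = 33 - 8·2 + 2·2^2 = $25.
Since P = $15 < min AVC = $25, price fails to cover variable cost at any output.
Shutting down limits the loss to fixed cost, $62.

Shut down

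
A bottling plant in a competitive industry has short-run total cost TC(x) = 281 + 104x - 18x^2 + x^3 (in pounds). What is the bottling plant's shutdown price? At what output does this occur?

£23 per unit, at x = 9

Short-run supply begins at min AVC. From VC = 104x - 18x^2 + x^3, AVC = 104 - 18x + x^2.
dAVC/dx = -18 + 2x = 0 gives x = 9. min AVC = 104 - 18·9 + 9^2 = 23.
So the shutdown price is £23.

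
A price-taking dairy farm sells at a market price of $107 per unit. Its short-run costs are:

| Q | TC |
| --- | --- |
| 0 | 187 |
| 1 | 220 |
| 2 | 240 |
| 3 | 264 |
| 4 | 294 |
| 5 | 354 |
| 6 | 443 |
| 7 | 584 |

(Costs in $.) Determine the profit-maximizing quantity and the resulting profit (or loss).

Tabulate TR − TC: Q=0: -187; Q=1: -113; Q=2: -26; Q=3: 57; Q=4: 134; Q=5: 181; Q=6: 199; Q=7: 165.
Profit is maximized at Q = 6. AVC there is 256/6 = $42.67 ≤ P, so producing beats shutting down (which would give -$187).

Q = 6; profit = $199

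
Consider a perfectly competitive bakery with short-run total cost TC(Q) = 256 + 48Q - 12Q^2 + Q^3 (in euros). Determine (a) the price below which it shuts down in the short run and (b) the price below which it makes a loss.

Shutdown price = €12; break-even price = €48

AVC = 48 - 12Q + Q^2; minimized at Q = 6, giving min AVC = €12. That is the shutdown price.
ATC = 256/Q + 48 - 12Q + Q^2. Setting dATC/dQ = −256/Q^2 − 12 + 2Q = 0 gives Q = 8 (since 2·8^3 − 12·8^2 = 256).
min ATC = 256/8 + 48 − 12·8 + 8^2 = €48. That is the break-even price.
For €12 ≤ P < €48 the firm produces at a loss; below €12 it shuts down.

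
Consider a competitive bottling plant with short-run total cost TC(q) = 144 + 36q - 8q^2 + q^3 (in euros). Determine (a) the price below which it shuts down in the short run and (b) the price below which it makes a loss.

Shutdown price = €20; break-even price = €48

Shutdown price = min AVC. AVC = 36 - 8q + q^2, with vertex at q = 4 and minimum €20.
ATC = 144/q + 36 - 8q + q^2. Setting dATC/dq = −144/q^2 − 8 + 2q = 0 gives q = 6 (since 2·6^3 − 8·6^2 = 144).
min ATC = 144/6 + 36 − 8·6 + 6^2 = €48. That is the break-even price.
Between these two prices the firm operates at a loss; above €48 it earns a profit.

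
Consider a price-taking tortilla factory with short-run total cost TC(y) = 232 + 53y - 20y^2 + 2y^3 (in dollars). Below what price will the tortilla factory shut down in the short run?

$3 per unit

Short-run supply begins at min AVC. From VC = 53y - 20y^2 + 2y^3, AVC = 53 - 20y + 2y^2.
At the minimum of AVC, MC = AVC. MC = 53 - 40y + 6y^2; setting MC = AVC gives 4y^2 - 20y = 0, so y = 5. min AVC = 3.
The firm shuts down for any P below $3.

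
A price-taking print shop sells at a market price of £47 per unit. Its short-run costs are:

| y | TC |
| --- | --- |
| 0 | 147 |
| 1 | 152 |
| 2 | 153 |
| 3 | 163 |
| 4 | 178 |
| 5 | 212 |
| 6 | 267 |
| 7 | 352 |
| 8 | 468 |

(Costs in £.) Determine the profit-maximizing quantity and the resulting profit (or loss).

Tabulate TR − TC: y=0: -147; y=1: -105; y=2: -59; y=3: -22; y=4: 10; y=5: 23; y=6: 15; y=7: -23; y=8: -92.
Profit is maximized at y = 5. AVC there is 65/5 = £13 ≤ P, so producing beats shutting down (which would give -£147).

y = 5; profit = £23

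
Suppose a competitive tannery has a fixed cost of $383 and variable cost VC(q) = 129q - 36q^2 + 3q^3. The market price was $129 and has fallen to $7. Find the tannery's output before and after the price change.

AVC = 129 - 36q + 3q^2, minimized at q = 6 where min AVC = $21. MC = 129 - 72q + 9q^2.
With P = $129 above the shutdown price, P = MC gives q = 8.
At P = $7 < min AVC = $21, price no longer covers variable cost at any output, so the firm shuts down: q = 0.

Output falls from 8 to 0 (the firm shuts down)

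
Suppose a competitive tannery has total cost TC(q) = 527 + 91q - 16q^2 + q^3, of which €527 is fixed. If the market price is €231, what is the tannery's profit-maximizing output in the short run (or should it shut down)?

Variable cost is VC = 91q - 16q^2 + q^3, so AVC = VC/q = 91 - 16q + q^2 and MC = dTC/dq = 91 - 32q + 3q^2.
AVC hits its minimum where MC = AVC, at q = 8, giving min AVC = 91 - 16·8 + 8^2 = €27.
Since P = €231 ≥ min AVC = €27, price covers variable cost and the firm should produce.
P = MC gives -140 - 32q + 3q^2 = 0, with roots -10/3 and 14. Take the larger (rising MC): q* = 14.
Check: AVC at q = 14 is €63 ≤ P, so revenue covers variable cost.
Profit = P·q − TC = 231·14 − 1409 = €1825.

Produce at q = 14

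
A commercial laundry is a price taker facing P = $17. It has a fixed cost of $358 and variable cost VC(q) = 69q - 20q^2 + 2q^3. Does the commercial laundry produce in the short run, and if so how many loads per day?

From TC, MC = TC'(q) = 69 - 40q + 6q^2 and AVC = VC/q = 69 - 20q + 2q^2.
The AVC parabola has its vertex at q = 20/4 = 5, where AVC = 69 - 20·5 + 2·5^2 = $19.
With P < min AVC ($17 < $19), every unit sold adds to the loss.
Shutting down limits the loss to fixed cost, $358.

Shut down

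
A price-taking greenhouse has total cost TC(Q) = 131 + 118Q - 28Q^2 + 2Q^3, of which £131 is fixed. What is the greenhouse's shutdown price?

The firm shuts down when price falls below the minimum of average variable cost. AVC = VC/Q = 118 - 28Q + 2Q^2.
dAVC/dQ = -28 + 4Q = 0 gives Q = 7. min AVC = 118 - 28·7 + 2·7^2 = 20.
The firm shuts down for any P below £20.

£20 per unit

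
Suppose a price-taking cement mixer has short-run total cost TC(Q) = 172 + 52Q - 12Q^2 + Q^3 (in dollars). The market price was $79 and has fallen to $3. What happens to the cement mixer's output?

AVC = 52 - 12Q + Q^2, minimized at Q = 6 where min AVC = $16. MC = 52 - 24Q + 3Q^2.
With P = $79 above the shutdown price, P = MC gives Q = 9.
At P = $3 < min AVC = $16, price no longer covers variable cost at any output, so the firm shuts down: Q = 0.

Output falls from 9 to 0 (the firm shuts down)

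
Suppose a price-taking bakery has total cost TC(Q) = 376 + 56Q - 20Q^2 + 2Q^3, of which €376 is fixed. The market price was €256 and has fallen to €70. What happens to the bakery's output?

MC = 56 - 40Q + 6Q^2; the shutdown threshold is min AVC = €6 (at Q = 5).
At P = €256 ≥ min AVC, set P = MC on the rising branch: Q = 10.
At P = €70 ≥ min AVC, set P = MC: Q = 7. The firm stays open but cuts output.

Output falls from 10 to 7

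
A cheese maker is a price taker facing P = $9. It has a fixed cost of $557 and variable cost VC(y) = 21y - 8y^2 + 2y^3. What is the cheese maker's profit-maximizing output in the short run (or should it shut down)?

Shut down

Variable cost is VC = 21y - 8y^2 + 2y^3, so AVC = VC/y = 21 - 8y + 2y^2 and MC = dTC/dy = 21 - 16y + 6y^2.
AVC is minimized where dAVC/dy = -8 + 4y = 0, at y = 2; min AVC = 21 - 8·2 + 2·2^2 = $13.
Since P = $9 < min AVC = $13, price fails to cover variable cost at any output.
Shutting down limits the loss to fixed cost, $557.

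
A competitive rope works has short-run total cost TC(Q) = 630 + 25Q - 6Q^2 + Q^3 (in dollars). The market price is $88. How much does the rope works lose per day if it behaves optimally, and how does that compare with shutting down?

Profit = -$238 at Q = 7

AVC = 25 - 6Q + Q^2 has its minimum $16 at Q = 3; price $88 clears that bar, so the firm operates.
With MC = 25 - 12Q + 3Q^2, P = MC on the upward-sloping part at Q* = 7.
TR = 88·7 = 616. TC = 630 + 224 = 854. Profit = 616 − 854 = -$238.
By producing, the firm covers all variable cost plus $392 of fixed cost; shutting down would lose the full $630.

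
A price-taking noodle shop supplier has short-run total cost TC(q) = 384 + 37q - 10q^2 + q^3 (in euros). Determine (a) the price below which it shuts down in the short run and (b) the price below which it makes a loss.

Shutdown price = €12; break-even price = €69

AVC = 37 - 10q + q^2; minimized at q = 5, giving min AVC = €12. That is the shutdown price.
ATC = 384/q + 37 - 10q + q^2. Setting dATC/dq = −384/q^2 − 10 + 2q = 0 gives q = 8 (since 2·8^3 − 10·8^2 = 384).
min ATC = 384/8 + 37 − 10·8 + 8^2 = €69. That is the break-even price.
Between these two prices the firm operates at a loss; above €69 it earns a profit.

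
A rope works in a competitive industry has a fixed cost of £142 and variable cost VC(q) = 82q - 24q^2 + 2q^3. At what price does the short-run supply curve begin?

£10 per unit

The shutdown price is the minimum of AVC. VC = 82q - 24q^2 + 2q^3, so AVC = 82 - 24q + 2q^2.
At the minimum of AVC, MC = AVC. MC = 82 - 48q + 6q^2; setting MC = AVC gives 4q^2 - 24q = 0, so q = 6. min AVC = 10.
So the shutdown price is £10.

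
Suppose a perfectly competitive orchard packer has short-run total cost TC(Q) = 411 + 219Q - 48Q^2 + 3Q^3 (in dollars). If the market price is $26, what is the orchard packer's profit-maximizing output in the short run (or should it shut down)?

Variable cost is VC = 219Q - 48Q^2 + 3Q^3, so AVC = VC/Q = 219 - 48Q + 3Q^2 and MC = dTC/dQ = 219 - 96Q + 9Q^2.
AVC hits its minimum where MC = AVC, at Q = 8, giving min AVC = 219 - 48·8 + 3·8^2 = $27.
P = $26 lies below min AVC = $27; no output level covers variable cost.
The firm minimizes its loss by shutting down and losing only its fixed cost of $411.

Shut down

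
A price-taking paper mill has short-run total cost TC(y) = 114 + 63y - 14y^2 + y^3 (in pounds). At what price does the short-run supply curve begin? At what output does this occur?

Short-run supply begins at min AVC. From VC = 63y - 14y^2 + y^3, AVC = 63 - 14y + y^2.
dAVC/dy = -14 + 2y = 0 gives y = 7. min AVC = 63 - 14·7 + 7^2 = 14.
For P < £14 the firm produces nothing.

£14 per unit, at y = 7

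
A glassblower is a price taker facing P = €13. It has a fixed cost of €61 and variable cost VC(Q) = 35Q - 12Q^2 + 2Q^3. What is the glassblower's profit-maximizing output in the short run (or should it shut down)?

Shut down

Variable cost is VC = 35Q - 12Q^2 + 2Q^3, so AVC = VC/Q = 35 - 12Q + 2Q^2 and MC = dTC/dQ = 35 - 24Q + 6Q^2.
AVC hits its minimum where MC = AVC, at Q = 3, giving min AVC = 35 - 12·3 + 2·3^2 = €17.
Since P = €13 < min AVC = €17, price fails to cover variable cost at any output.
Shutting down limits the loss to fixed cost, €61.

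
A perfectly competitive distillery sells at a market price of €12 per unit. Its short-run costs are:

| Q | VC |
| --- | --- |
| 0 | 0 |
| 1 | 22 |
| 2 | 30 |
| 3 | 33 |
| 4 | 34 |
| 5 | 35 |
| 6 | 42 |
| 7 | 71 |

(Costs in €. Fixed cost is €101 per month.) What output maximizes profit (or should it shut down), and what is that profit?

Q = 6; profit = -€71

Tabulate TR − TC: Q=0: -101; Q=1: -111; Q=2: -107; Q=3: -98; Q=4: -87; Q=5: -76; Q=6: -71; Q=7: -88.
Profit is maximized at Q = 6. AVC there is 42/6 = €7 ≤ P, so producing beats shutting down (which would give -€101).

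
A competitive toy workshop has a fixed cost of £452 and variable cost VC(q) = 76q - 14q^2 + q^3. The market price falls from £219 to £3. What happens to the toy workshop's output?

Output falls from 13 to 0 (the firm shuts down)

AVC = 76 - 14q + q^2, minimized at q = 7 where min AVC = £27. MC = 76 - 28q + 3q^2.
With P = £219 above the shutdown price, P = MC gives q = 13.
At P = £3 < min AVC = £27, price no longer covers variable cost at any output, so the firm shuts down: q = 0.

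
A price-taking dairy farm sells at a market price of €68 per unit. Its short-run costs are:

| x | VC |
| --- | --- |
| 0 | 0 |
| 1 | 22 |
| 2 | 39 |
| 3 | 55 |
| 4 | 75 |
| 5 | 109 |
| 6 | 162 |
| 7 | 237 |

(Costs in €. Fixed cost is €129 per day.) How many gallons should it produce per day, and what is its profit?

x = 6; profit = €117

Profit at each row (π = 68x − TC): x=0: -129; x=1: -83; x=2: -32; x=3: 20; x=4: 68; x=5: 102; x=6: 117; x=7: 110.
Profit is maximized at x = 6. AVC there is 162/6 = €27 ≤ P, so producing beats shutting down (which would give -€129).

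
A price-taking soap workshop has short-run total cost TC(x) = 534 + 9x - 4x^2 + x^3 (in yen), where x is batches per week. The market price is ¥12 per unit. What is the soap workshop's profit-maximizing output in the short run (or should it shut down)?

Produce at x = 3

Variable cost is VC = 9x - 4x^2 + x^3, so AVC = VC/x = 9 - 4x + x^2 and MC = dTC/dx = 9 - 8x + 3x^2.
AVC hits its minimum where MC = AVC, at x = 2, giving min AVC = 9 - 4·2 + 2^2 = ¥5.
P = ¥12 exceeds min AVC = ¥5, so the firm stays open.
Set P = MC: 12 = 9 - 8x + 3x^2 → -3 - 8x + 3x^2 = 0. The roots are x = -1/3 and x = 3; the profit-maximizing output is on the rising part of MC, so x* = 3.
Check: AVC at x = 3 is ¥6 ≤ P, so revenue covers variable cost.
Profit = P·x − TC = 12·3 − 552 = -¥516, a loss, but smaller than the ¥534 fixed cost the firm would lose by shutting down.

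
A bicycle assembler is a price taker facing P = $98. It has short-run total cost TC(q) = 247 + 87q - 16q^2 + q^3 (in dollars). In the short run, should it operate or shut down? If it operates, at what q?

Produce at q = 11

From TC, MC = TC'(q) = 87 - 32q + 3q^2 and AVC = VC/q = 87 - 16q + q^2.
The AVC parabola has its vertex at q = 16/2 = 8, where AVC = 87 - 16·8 + 8^2 = $23.
Since P = $98 ≥ min AVC = $23, price covers variable cost and the firm should produce.
Solving P = MC: -11 - 32q + 3q^2 = 0 ⇒ q = -1/3 or 11. On the upward-sloping branch, q* = 11.
Check: AVC at q = 11 is $32 ≤ P, so revenue covers variable cost.
Profit = P·q − TC = 98·11 − 599 = $479.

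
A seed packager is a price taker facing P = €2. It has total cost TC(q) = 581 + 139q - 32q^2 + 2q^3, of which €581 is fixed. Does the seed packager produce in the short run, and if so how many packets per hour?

From TC, MC = TC'(q) = 139 - 64q + 6q^2 and AVC = VC/q = 139 - 32q + 2q^2.
AVC is minimized where dAVC/dq = -32 + 4q = 0, at q = 8; min AVC = 139 - 32·8 + 2·8^2 = €11.
Since P = €2 < min AVC = €11, price fails to cover variable cost at any output.
The firm minimizes its loss by shutting down and losing only its fixed cost of €581.

Shut down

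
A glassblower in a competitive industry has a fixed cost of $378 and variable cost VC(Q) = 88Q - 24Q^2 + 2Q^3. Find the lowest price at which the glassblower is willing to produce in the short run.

$16 per unit

Short-run supply begins at min AVC. From VC = 88Q - 24Q^2 + 2Q^3, AVC = 88 - 24Q + 2Q^2.
dAVC/dQ = -24 + 4Q = 0 gives Q = 6. min AVC = 88 - 24·6 + 2·6^2 = 16.
The firm shuts down for any P below $16.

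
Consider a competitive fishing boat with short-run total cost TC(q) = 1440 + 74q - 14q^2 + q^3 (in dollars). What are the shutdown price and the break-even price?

AVC = 74 - 14q + q^2; minimized at q = 7, giving min AVC = $25. That is the shutdown price.
ATC = 1440/q + 74 - 14q + q^2. Setting dATC/dq = −1440/q^2 − 14 + 2q = 0 gives q = 12 (since 2·12^3 − 14·12^2 = 1440).
min ATC = 1440/12 + 74 − 14·12 + 12^2 = $170. That is the break-even price.
For $25 ≤ P < $170 the firm produces at a loss; below $25 it shuts down.

Shutdown price = $25; break-even price = $170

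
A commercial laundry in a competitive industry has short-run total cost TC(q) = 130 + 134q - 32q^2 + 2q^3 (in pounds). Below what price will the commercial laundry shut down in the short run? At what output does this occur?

£6 per unit, at q = 8

Short-run supply begins at min AVC. From VC = 134q - 32q^2 + 2q^3, AVC = 134 - 32q + 2q^2.
dAVC/dq = -32 + 4q = 0 gives q = 8. min AVC = 134 - 32·8 + 2·8^2 = 6.
The firm shuts down for any P below £6.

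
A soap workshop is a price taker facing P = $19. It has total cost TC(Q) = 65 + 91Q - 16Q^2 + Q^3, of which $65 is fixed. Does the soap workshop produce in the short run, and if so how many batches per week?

Shut down

From TC, MC = TC'(Q) = 91 - 32Q + 3Q^2 and AVC = VC/Q = 91 - 16Q + Q^2.
The AVC parabola has its vertex at Q = 16/2 = 8, where AVC = 91 - 16·8 + 8^2 = $27.
P = $19 lies below min AVC = $27; no output level covers variable cost.
The firm minimizes its loss by shutting down and losing only its fixed cost of $65.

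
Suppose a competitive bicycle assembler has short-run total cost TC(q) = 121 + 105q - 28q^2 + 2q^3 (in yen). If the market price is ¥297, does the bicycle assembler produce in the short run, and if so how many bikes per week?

From TC, MC = TC'(q) = 105 - 56q + 6q^2 and AVC = VC/q = 105 - 28q + 2q^2.
The AVC parabola has its vertex at q = 28/4 = 7, where AVC = 105 - 28·7 + 2·7^2 = ¥7.
Because ¥297 ≥ ¥7, revenue can cover variable cost; the firm operates.
Solving P = MC: -192 - 56q + 6q^2 = 0 ⇒ q = -8/3 or 12. On the upward-sloping branch, q* = 12.
Check: AVC at q = 12 is ¥57 ≤ P, so revenue covers variable cost.
Profit = P·q − TC = 297·12 − 805 = ¥2759.

Produce at q = 12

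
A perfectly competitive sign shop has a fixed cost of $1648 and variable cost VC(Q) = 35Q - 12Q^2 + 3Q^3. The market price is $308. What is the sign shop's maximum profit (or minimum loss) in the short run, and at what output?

Profit = -$178 at Q = 7

AVC = 35 - 12Q + 3Q^2 has its minimum $23 at Q = 2; price $308 clears that bar, so the firm operates.
With MC = 35 - 24Q + 9Q^2, P = MC on the upward-sloping part at Q* = 7.
TR = 308·7 = 2156. TC = 1648 + 686 = 2334. Profit = 2156 − 2334 = -$178.
That loss of $178 beats the $1648 the firm would lose by shutting down; producing recovers $1470 of fixed cost.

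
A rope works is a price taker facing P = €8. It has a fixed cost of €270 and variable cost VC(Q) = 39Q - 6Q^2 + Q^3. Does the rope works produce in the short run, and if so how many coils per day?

Strip out fixed cost: VC = 39Q - 6Q^2 + Q^3. Then AVC = 39 - 6Q + Q^2 and MC = 39 - 12Q + 3Q^2.
The AVC parabola has its vertex at Q = 6/2 = 3, where AVC = 39 - 6·3 + 3^2 = €30.
P = €8 lies below min AVC = €30; no output level covers variable cost.
Shutting down limits the loss to fixed cost, €270.

Shut down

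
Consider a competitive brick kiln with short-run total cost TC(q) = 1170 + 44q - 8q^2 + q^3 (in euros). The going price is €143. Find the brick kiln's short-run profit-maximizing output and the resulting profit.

AVC = 44 - 8q + q^2; min AVC = €28 at q = 4. Since P = €143 ≥ min AVC, the firm produces.
With MC = 44 - 16q + 3q^2, P = MC on the upward-sloping part at q* = 9.
TR = 143·9 = 1287. TC = 1170 + 477 = 1647. Profit = 1287 − 1647 = -€360.
By producing, the firm covers all variable cost plus €810 of fixed cost; shutting down would lose the full €1170.

Profit = -€360 at q = 9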